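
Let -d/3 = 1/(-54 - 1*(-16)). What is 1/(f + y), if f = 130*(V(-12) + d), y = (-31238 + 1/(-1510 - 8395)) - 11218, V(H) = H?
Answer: -188195/8281659664 ≈ -2.2724e-5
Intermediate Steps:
d = 3/38 (d = -3/(-54 - 1*(-16)) = -3/(-54 + 16) = -3/(-38) = -3*(-1/38) = 3/38 ≈ 0.078947)
y = -420526681/9905 (y = (-31238 + 1/(-9905)) - 11218 = (-31238 - 1/9905) - 11218 = -309412391/9905 - 11218 = -420526681/9905 ≈ -42456.)
f = -29445/19 (f = 130*(-12 + 3/38) = 130*(-453/38) = -29445/19 ≈ -1549.7)
1/(f + y) = 1/(-29445/19 - 420526681/9905) = 1/(-8281659664/188195) = -188195/8281659664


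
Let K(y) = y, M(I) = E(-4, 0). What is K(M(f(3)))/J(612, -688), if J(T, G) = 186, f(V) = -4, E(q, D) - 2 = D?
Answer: 1/93 ≈ 0.010753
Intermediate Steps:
E(q, D) = 2 + D
M(I) = 2 (M(I) = 2 + 0 = 2)
K(M(f(3)))/J(612, -688) = 2/186 = 2*(1/186) = 1/93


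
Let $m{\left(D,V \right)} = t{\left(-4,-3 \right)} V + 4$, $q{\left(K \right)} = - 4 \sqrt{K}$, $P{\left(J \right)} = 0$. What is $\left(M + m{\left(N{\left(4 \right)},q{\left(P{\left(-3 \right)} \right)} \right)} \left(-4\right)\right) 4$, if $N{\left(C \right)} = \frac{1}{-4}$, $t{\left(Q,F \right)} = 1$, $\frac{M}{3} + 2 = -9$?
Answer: $-196$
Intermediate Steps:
$M = -33$ ($M = -6 + 3 \left(-9\right) = -6 - 27 = -33$)
$N{\left(C \right)} = - \frac{1}{4}$
$m{\left(D,V \right)} = 4 + V$ ($m{\left(D,V \right)} = 1 V + 4 = V + 4 = 4 + V$)
$\left(M + m{\left(N{\left(4 \right)},q{\left(P{\left(-3 \right)} \right)} \right)} \left(-4\right)\right) 4 = \left(-33 + \left(4 - 4 \sqrt{0}\right) \left(-4\right)\right) 4 = \left(-33 + \left(4 - 0\right) \left(-4\right)\right) 4 = \left(-33 + \left(4 + 0\right) \left(-4\right)\right) 4 = \left(-33 + 4 \left(-4\right)\right) 4 = \left(-33 - 16\right) 4 = \left(-49\right) 4 = -196$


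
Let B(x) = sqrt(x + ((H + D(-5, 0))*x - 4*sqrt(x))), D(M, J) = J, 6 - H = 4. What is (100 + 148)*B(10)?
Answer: 248*sqrt(30 - 4*sqrt(10)) ≈ 1033.0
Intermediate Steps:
H = 2 (H = 6 - 1*4 = 6 - 4 = 2)
B(x) = sqrt(-4*sqrt(x) + 3*x) (B(x) = sqrt(x + ((2 + 0)*x - 4*sqrt(x))) = sqrt(x + (2*x - 4*sqrt(x))) = sqrt(x + (-4*sqrt(x) + 2*x)) = sqrt(-4*sqrt(x) + 3*x))
(100 + 148)*B(10) = (100 + 148)*sqrt(-4*sqrt(10) + 3*10) = 248*sqrt(-4*sqrt(10) + 30) = 248*sqrt(30 - 4*sqrt(10))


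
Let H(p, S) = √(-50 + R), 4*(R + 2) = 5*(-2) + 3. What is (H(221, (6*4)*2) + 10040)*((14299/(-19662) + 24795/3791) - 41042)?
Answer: -15355083798578660/37269321 - 3058781633183*I*√215/149077284 ≈ -4.12e+8 - 3.0085e+5*I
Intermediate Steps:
R = -15/4 (R = -2 + (5*(-2) + 3)/4 = -2 + (-10 + 3)/4 = -2 + (¼)*(-7) = -2 - 7/4 = -15/4 ≈ -3.7500)
H(p, S) = I*√215/2 (H(p, S) = √(-50 - 15/4) = √(-215/4) = I*√215/2)
(H(221, (6*4)*2) + 10040)*((14299/(-19662) + 24795/3791) - 41042) = (I*√215/2 + 10040)*((14299/(-19662) + 24795/3791) - 41042) = (10040 + I*√215/2)*((14299*(-1/19662) + 24795*(1/3791)) - 41042) = (10040 + I*√215/2)*((-14299/19662 + 24795/3791) - 41042) = (10040 + I*√215/2)*(433311781/74538642 - 41042) = (10040 + I*√215/2)*(-3058781633183/74538642) = -15355083798578660/37269321 - 3058781633183*I*√215/149077284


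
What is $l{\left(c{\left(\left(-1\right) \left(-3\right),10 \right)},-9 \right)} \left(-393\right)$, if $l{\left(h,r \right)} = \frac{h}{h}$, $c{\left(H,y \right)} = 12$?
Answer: $-393$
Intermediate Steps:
$l{\left(h,r \right)} = 1$
$l{\left(c{\left(\left(-1\right) \left(-3\right),10 \right)},-9 \right)} \left(-393\right) = 1 \left(-393\right) = -393$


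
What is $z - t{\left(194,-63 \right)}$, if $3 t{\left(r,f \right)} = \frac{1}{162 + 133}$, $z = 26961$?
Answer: $\frac{23860484}{885} \approx 26961.0$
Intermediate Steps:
$t{\left(r,f \right)} = \frac{1}{885}$ ($t{\left(r,f \right)} = \frac{1}{3 \left(162 + 133\right)} = \frac{1}{3 \cdot 295} = \frac{1}{3} \cdot \frac{1}{295} = \frac{1}{885}$)
$z - t{\left(194,-63 \right)} = 26961 - \frac{1}{885} = \frac{23860484}{885}$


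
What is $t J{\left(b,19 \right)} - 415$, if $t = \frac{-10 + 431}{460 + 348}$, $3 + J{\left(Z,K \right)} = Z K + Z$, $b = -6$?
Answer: $- \frac{387103}{808} \approx -479.09$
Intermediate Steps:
$J{\left(Z,K \right)} = -3 + Z + K Z$ ($J{\left(Z,K \right)} = -3 + \left(Z K + Z\right) = -3 + \left(K Z + Z\right) = -3 + \left(Z + K Z\right) = -3 + Z + K Z$)
$t = \frac{421}{808} \approx 0.52104$
$t J{\left(b,19 \right)} - 415 = \frac{421 \left(-3 - 6 + 19 \left(-6\right)\right)}{808} - 415 = \frac{421 \left(-3 - 6 - 114\right)}{808} - 415 = \frac{421}{808} \left(-123\right) - 415 = - \frac{51783}{808} - 415 = - \frac{387103}{808}$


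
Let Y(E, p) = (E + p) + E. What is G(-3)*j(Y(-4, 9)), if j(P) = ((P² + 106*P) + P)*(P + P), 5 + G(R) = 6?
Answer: 216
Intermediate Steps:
G(R) = 1 (G(R) = -5 + 6 = 1)
Y(E, p) = p + 2*E
j(P) = 2*P*(P² + 107*P) (j(P) = (P² + 107*P)*(2*P) = 2*P*(P² + 107*P))
G(-3)*j(Y(-4, 9)) = 1*(2*(9 + 2*(-4))²*(107 + (9 + 2*(-4)))) = 1*(2*(9 - 8)²*(107 + (9 - 8))) = 1*(2*1²*(107 + 1)) = 1*(2*1*108) = 1*216 = 216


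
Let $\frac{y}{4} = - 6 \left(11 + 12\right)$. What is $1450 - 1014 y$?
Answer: $561178$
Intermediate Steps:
$y = -552$ ($y = 4 \left(- 6 \left(11 + 12\right)\right) = 4 \left(\left(-6\right) 23\right) = 4 \left(-138\right) = -552$)
$1450 - 1014 y = 1450 - -559728 = 1450 + 559728 = 561178$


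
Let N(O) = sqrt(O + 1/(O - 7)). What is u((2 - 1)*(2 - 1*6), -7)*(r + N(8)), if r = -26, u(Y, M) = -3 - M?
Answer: -92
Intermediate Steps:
N(O) = sqrt(O + 1/(-7 + O))
u((2 - 1)*(2 - 1*6), -7)*(r + N(8)) = (-3 - 1*(-7))*(-26 + sqrt((1 + 8*(-7 + 8))/(-7 + 8))) = (-3 + 7)*(-26 + sqrt((1 + 8*1)/1)) = 4*(-26 + sqrt(1*(1 + 8))) = 4*(-26 + sqrt(1*9)) = 4*(-26 + sqrt(9)) = 4*(-26 + 3) = 4*(-23) = -92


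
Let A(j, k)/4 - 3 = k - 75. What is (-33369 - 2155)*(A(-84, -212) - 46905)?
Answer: 1706608484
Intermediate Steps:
A(j, k) = -288 + 4*k (A(j, k) = 12 + 4*(k - 75) = 12 + 4*(-75 + k) = 12 + (-300 + 4*k) = -288 + 4*k)
(-33369 - 2155)*(A(-84, -212) - 46905) = (-33369 - 2155)*((-288 + 4*(-212)) - 46905) = -35524*((-288 - 848) - 46905) = -35524*(-1136 - 46905) = -35524*(-48041) = 1706608484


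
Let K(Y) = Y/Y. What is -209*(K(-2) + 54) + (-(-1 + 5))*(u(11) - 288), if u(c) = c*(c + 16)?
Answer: -11531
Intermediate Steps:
K(Y) = 1
u(c) = c*(16 + c)
-209*(K(-2) + 54) + (-(-1 + 5))*(u(11) - 288) = -209*(1 + 54) + (-(-1 + 5))*(11*(16 + 11) - 288) = -209*55 + (-1*4)*(11*27 - 288) = -11495 - 4*(297 - 288) = -11495 - 4*9 = -11495 - 36 = -11531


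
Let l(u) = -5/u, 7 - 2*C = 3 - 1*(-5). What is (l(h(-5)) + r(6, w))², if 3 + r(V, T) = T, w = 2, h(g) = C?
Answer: 81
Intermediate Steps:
C = -½ (C = 7/2 - (3 - 1*(-5))/2 = 7/2 - (3 + 5)/2 = 7/2 - ½*8 = 7/2 - 4 = -½ ≈ -0.50000)
h(g) = -½
r(V, T) = -3 + T
(l(h(-5)) + r(6, w))² = (-5/(-½) + (-3 + 2))² = (-5*(-2) - 1)² = (10 - 1)² = 9² = 81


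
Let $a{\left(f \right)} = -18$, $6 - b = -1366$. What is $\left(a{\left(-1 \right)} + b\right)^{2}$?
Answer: $1833316$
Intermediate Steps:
$b = 1372$ ($b = 6 - -1366 = 6 + 1366 = 1372$)
$\left(a{\left(-1 \right)} + b\right)^{2} = \left(-18 + 1372\right)^{2} = 1354^{2} = 1833316$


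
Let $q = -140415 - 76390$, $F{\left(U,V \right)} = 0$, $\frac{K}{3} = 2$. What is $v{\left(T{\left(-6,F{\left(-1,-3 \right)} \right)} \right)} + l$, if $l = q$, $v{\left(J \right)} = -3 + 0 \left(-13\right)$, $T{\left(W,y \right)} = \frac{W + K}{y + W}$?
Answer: $-216808$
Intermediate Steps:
$K = 6$ ($K = 3 \cdot 2 = 6$)
$T{\left(W,y \right)} = \frac{6 + W}{W + y}$ ($T{\left(W,y \right)} = \frac{W + 6}{y + W} = \frac{6 + W}{W + y}$)
$q = -216805$ ($q = -140415 - 76390 = -216805$)
$v{\left(J \right)} = -3$ ($v{\left(J \right)} = -3 + 0 = -3$)
$l = -216805$
$v{\left(T{\left(-6,F{\left(-1,-3 \right)} \right)} \right)} + l = -3 - 216805 = -216808$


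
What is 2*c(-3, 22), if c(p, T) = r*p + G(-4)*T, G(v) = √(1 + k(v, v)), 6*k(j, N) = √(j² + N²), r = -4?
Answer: 24 + 44*√(9 + 6*√2)/3 ≈ 85.329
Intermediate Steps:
k(j, N) = √(N² + j²)/6 (k(j, N) = √(j² + N²)/6 = √(N² + j²)/6)
G(v) = √(1 + √2*√(v²)/6) (G(v) = √(1 + √(v² + v²)/6) = √(1 + √(2*v²)/6) = √(1 + (√2*√(v²))/6) = √(1 + √2*√(v²)/6))
c(p, T) = -4*p + T*√(36 + 24*√2)/6 (c(p, T) = -4*p + (√(36 + 6*√2*√((-4)²))/6)*T = -4*p + (√(36 + 6*√2*√16)/6)*T = -4*p + (√(36 + 6*√2*4)/6)*T = -4*p + (√(36 + 24*√2)/6)*T = -4*p + T*√(36 + 24*√2)/6)
2*c(-3, 22) = 2*(-4*(-3) + (⅓)*22*√(9 + 6*√2)) = 2*(12 + 22*√(9 + 6*√2)/3) = 24 + 44*√(9 + 6*√2)/3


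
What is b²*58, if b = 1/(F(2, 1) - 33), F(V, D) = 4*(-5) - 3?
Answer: 29/1568 ≈ 0.018495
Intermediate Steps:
F(V, D) = -23 (F(V, D) = -20 - 3 = -23)
b = -1/56 (b = 1/(-23 - 33) = 1/(-56) = -1/56 ≈ -0.017857)
b²*58 = (-1/56)²*58 = (1/3136)*58 = 29/1568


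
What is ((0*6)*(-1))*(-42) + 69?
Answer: 69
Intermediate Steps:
((0*6)*(-1))*(-42) + 69 = (0*(-1))*(-42) + 69 = 0*(-42) + 69 = 0 + 69 = 69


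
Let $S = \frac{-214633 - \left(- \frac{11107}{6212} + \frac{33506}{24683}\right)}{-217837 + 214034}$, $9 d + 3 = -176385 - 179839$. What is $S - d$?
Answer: $\frac{208018213726337207}{5248053154692} \approx 39637.0$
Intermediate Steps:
$d = - \frac{356227}{9}$ ($d = - \frac{1}{3} + \frac{-176385 - 179839}{9} = - \frac{1}{3} + \frac{1}{9} \left(-356224\right) = - \frac{1}{3} - \frac{356224}{9} = - \frac{356227}{9} \approx -39581.0$)
$S = \frac{32909782723059}{583117017188}$ ($S = \frac{-214633 - - \frac{66014809}{153330796}}{-3803} = \left(-214633 + \left(\frac{11107}{6212} - \frac{33506}{24683}\right)\right) \left(- \frac{1}{3803}\right) = \left(-214633 + \frac{66014809}{153330796}\right) \left(- \frac{1}{3803}\right) = \left(- \frac{32909782723059}{153330796}\right) \left(- \frac{1}{3803}\right) = \frac{32909782723059}{583117017188} \approx 56.438$)
$S - d = \frac{32909782723059}{583117017188} - - \frac{356227}{9} = \frac{32909782723059}{583117017188} + \frac{356227}{9} = \frac{208018213726337207}{5248053154692}$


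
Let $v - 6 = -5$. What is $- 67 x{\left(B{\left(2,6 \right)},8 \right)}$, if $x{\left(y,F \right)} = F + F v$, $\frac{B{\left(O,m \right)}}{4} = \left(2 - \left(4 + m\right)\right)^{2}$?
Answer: $-1072$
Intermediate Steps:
$v = 1$ ($v = 6 - 5 = 1$)
$B{\left(O,m \right)} = 4 \left(-2 - m\right)^{2}$ ($B{\left(O,m \right)} = 4 \left(2 - \left(4 + m\right)\right)^{2} = 4 \left(-2 - m\right)^{2}$)
$x{\left(y,F \right)} = 2 F$ ($x{\left(y,F \right)} = F + F 1 = F + F = 2 F$)
$- 67 x{\left(B{\left(2,6 \right)},8 \right)} = - 67 \cdot 2 \cdot 8 = \left(-67\right) 16 = -1072$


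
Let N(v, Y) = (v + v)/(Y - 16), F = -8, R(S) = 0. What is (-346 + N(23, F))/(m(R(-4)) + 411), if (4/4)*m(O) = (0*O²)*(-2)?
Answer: -4175/4932 ≈ -0.84651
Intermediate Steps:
m(O) = 0 (m(O) = (0*O²)*(-2) = 0*(-2) = 0)
N(v, Y) = 2*v/(-16 + Y) (N(v, Y) = (2*v)/(-16 + Y) = 2*v/(-16 + Y))
(-346 + N(23, F))/(m(R(-4)) + 411) = (-346 + 2*23/(-16 - 8))/(0 + 411) = (-346 + 2*23/(-24))/411 = (-346 + 2*23*(-1/24))*(1/411) = (-346 - 23/12)*(1/411) = -4175/12*1/411 = -4175/4932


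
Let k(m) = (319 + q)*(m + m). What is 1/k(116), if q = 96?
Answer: 1/96280 ≈ 1.0386e-5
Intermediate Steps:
k(m) = 830*m (k(m) = (319 + 96)*(m + m) = 415*(2*m) = 830*m)
1/k(116) = 1/(830*116) = 1/96280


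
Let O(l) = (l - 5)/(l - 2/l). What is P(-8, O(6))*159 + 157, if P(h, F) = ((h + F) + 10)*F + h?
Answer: -304586/289 ≈ -1053.9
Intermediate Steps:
O(l) = (-5 + l)/(l - 2/l)
P(h, F) = h + F*(10 + F + h) (P(h, F) = ((F + h) + 10)*F + h = (10 + F + h)*F + h = F*(10 + F + h) + h = h + F*(10 + F + h))
P(-8, O(6))*159 + 157 = (-8 + (6*(-5 + 6)/(-2 + 6²))² + 10*(6*(-5 + 6)/(-2 + 6²)) + (6*(-5 + 6)/(-2 + 6²))*(-8))*159 + 157 = (-8 + (6*1/(-2 + 36))² + 10*(6*1/(-2 + 36)) + (6*1/(-2 + 36))*(-8))*159 + 157 = (-8 + (6*1/34)² + 10*(6*1/34) + (6*1/34)*(-8))*159 + 157 = (-8 + (6*(1/34)*1)² + 10*(6*(1/34)*1) + (6*(1/34)*1)*(-8))*159 + 157 = (-8 + (3/17)² + 10*(3/17) + (3/17)*(-8))*159 + 157 = (-8 + 9/289 + 30/17 - 24/17)*159 + 157 = -2201/289*159 + 157 = -349959/289 + 157 = -304586/289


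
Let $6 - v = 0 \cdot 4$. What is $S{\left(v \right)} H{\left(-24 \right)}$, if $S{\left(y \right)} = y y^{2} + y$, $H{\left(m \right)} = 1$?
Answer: $222$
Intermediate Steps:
$v = 6$ ($v = 6 - 0 \cdot 4 = 6 - 0 = 6 + 0 = 6$)
$S{\left(y \right)} = y + y^{3}$ ($S{\left(y \right)} = y^{3} + y = y + y^{3}$)
$S{\left(v \right)} H{\left(-24 \right)} = \left(6 + 6^{3}\right) 1 = \left(6 + 216\right) 1 = 222 \cdot 1 = 222$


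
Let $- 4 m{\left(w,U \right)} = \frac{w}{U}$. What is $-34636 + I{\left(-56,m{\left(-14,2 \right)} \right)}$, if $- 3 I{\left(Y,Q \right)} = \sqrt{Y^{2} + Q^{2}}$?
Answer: $-34636 - \frac{35 \sqrt{41}}{12} \approx -34655.0$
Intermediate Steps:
$m{\left(w,U \right)} = - \frac{w}{4 U}$ ($m{\left(w,U \right)} = - \frac{w \frac{1}{U}}{4} = - \frac{w}{4 U}$)
$I{\left(Y,Q \right)} = - \frac{\sqrt{Q^{2} + Y^{2}}}{3}$ ($I{\left(Y,Q \right)} = - \frac{\sqrt{Y^{2} + Q^{2}}}{3} = - \frac{\sqrt{Q^{2} + Y^{2}}}{3}$)
$-34636 + I{\left(-56,m{\left(-14,2 \right)} \right)} = -34636 - \frac{\sqrt{\left(\left(- \frac{1}{4}\right) \left(-14\right) \frac{1}{2}\right)^{2} + \left(-56\right)^{2}}}{3} = -34636 - \frac{\sqrt{\left(\left(- \frac{1}{4}\right) \left(-14\right) \frac{1}{2}\right)^{2} + 3136}}{3} = -34636 - \frac{\sqrt{\left(\frac{7}{4}\right)^{2} + 3136}}{3} = -34636 - \frac{\sqrt{\frac{49}{16} + 3136}}{3} = -34636 - \frac{\sqrt{\frac{50225}{16}}}{3} = -34636 - \frac{\frac{35}{4} \sqrt{41}}{3} = -34636 - \frac{35 \sqrt{41}}{12}$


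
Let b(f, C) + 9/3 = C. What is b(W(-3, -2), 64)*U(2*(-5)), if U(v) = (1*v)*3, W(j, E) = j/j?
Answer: -1830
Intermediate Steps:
W(j, E) = 1
b(f, C) = -3 + C
U(v) = 3*v (U(v) = v*3 = 3*v)
b(W(-3, -2), 64)*U(2*(-5)) = (-3 + 64)*(3*(2*(-5))) = 61*(3*(-10)) = 61*(-30) = -1830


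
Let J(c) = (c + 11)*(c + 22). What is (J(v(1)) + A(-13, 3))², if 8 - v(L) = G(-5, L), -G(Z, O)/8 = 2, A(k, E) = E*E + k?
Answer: 2579236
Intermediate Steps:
A(k, E) = k + E² (A(k, E) = E² + k = k + E²)
G(Z, O) = -16 (G(Z, O) = -8*2 = -16)
v(L) = 24 (v(L) = 8 - 1*(-16) = 8 + 16 = 24)
J(c) = (11 + c)*(22 + c)
(J(v(1)) + A(-13, 3))² = ((242 + 24² + 33*24) + (-13 + 3²))² = ((242 + 576 + 792) + (-13 + 9))² = (1610 - 4)² = 1606² = 2579236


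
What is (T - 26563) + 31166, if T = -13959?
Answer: -9356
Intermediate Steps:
(T - 26563) + 31166 = (-13959 - 26563) + 31166 = -40522 + 31166 = -9356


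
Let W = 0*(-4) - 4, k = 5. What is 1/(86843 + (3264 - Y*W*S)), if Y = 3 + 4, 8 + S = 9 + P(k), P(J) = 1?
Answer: 1/90163 ≈ 1.1091e-5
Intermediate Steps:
W = -4 (W = 0 - 4 = -4)
S = 2 (S = -8 + (9 + 1) = -8 + 10 = 2)
Y = 7
1/(86843 + (3264 - Y*W*S)) = 1/(86843 + (3264 - 7*(-4)*2)) = 1/(86843 + (3264 - (-28)*2)) = 1/(86843 + (3264 - 1*(-56))) = 1/(86843 + (3264 + 56)) = 1/(86843 + 3320) = 1/90163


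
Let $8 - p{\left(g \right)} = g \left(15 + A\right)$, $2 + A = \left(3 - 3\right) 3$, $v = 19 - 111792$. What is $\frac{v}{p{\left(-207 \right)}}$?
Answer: $- \frac{111773}{2699} \approx -41.413$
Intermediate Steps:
$v = -111773$ ($v = 19 - 111792 = -111773$)
$A = -2$ ($A = -2 + \left(3 - 3\right) 3 = -2 + 0 \cdot 3 = -2 + 0 = -2$)
$p{\left(g \right)} = 8 - 13 g$ ($p{\left(g \right)} = 8 - g \left(15 - 2\right) = 8 - g 13 = 8 - 13 g$)
$\frac{v}{p{\left(-207 \right)}} = - \frac{111773}{8 - -2691} = - \frac{111773}{8 + 2691} = - \frac{111773}{2699}$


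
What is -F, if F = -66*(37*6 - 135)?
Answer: 5742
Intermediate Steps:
F = -5742 (F = -66*(222 - 135) = -66*87 = -5742)
-F = -1*(-5742) = 5742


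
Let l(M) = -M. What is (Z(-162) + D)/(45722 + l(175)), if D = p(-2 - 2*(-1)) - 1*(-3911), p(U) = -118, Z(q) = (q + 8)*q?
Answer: 28741/45547 ≈ 0.63102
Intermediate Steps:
Z(q) = q*(8 + q) (Z(q) = (8 + q)*q = q*(8 + q))
D = 3793 (D = -118 - 1*(-3911) = -118 + 3911 = 3793)
(Z(-162) + D)/(45722 + l(175)) = (-162*(8 - 162) + 3793)/(45722 - 1*175) = (-162*(-154) + 3793)/(45722 - 175) = (24948 + 3793)/45547 = 28741*(1/45547) = 28741/45547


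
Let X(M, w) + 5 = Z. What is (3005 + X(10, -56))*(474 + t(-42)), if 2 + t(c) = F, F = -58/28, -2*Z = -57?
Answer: 39849003/28 ≈ 1.4232e+6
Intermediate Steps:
Z = 57/2 (Z = -½*(-57) = 57/2 ≈ 28.500)
X(M, w) = 47/2 (X(M, w) = -5 + 57/2 = 47/2)
F = -29/14 (F = -58*1/28 = -29/14 ≈ -2.0714)
t(c) = -57/14 (t(c) = -2 - 29/14 = -57/14)
(3005 + X(10, -56))*(474 + t(-42)) = (3005 + 47/2)*(474 - 57/14) = (6057/2)*(6579/14) = 39849003/28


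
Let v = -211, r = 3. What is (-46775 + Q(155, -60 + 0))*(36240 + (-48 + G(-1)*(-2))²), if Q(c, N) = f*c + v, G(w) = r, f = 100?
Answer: -1232865816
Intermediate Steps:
G(w) = 3
Q(c, N) = -211 + 100*c (Q(c, N) = 100*c - 211 = -211 + 100*c)
(-46775 + Q(155, -60 + 0))*(36240 + (-48 + G(-1)*(-2))²) = (-46775 + (-211 + 100*155))*(36240 + (-48 + 3*(-2))²) = (-46775 + (-211 + 15500))*(36240 + (-48 - 6)²) = (-46775 + 15289)*(36240 + (-54)²) = -31486*(36240 + 2916) = -31486*39156 = -1232865816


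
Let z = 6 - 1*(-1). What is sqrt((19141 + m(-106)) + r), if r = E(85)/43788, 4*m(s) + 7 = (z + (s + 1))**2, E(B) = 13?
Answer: 4*sqrt(161332178790)/10947 ≈ 146.77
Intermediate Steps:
z = 7 (z = 6 + 1 = 7)
m(s) = -7/4 + (8 + s)**2/4 (m(s) = -7/4 + (7 + (s + 1))**2/4 = -7/4 + (7 + (1 + s))**2/4 = -7/4 + (8 + s)**2/4)
r = 13/43788 ≈ 0.00029689
sqrt((19141 + m(-106)) + r) = sqrt((19141 + (-7/4 + (8 - 106)**2/4)) + 13/43788) = sqrt((19141 + (-7/4 + (1/4)*(-98)**2)) + 13/43788) = sqrt((19141 + (-7/4 + (1/4)*9604)) + 13/43788) = sqrt((19141 + (-7/4 + 2401)) + 13/43788) = sqrt((19141 + 9597/4) + 13/43788) = sqrt(86161/4 + 13/43788) = sqrt(235801120/10947) = 4*sqrt(161332178790)/10947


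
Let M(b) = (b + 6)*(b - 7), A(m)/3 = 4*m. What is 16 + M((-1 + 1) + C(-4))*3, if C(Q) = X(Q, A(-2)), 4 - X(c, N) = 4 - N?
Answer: 1690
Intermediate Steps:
A(m) = 12*m (A(m) = 3*(4*m) = 12*m)
X(c, N) = N (X(c, N) = 4 - (4 - N) = 4 + (-4 + N) = N)
C(Q) = -24 (C(Q) = 12*(-2) = -24)
M(b) = (-7 + b)*(6 + b) (M(b) = (6 + b)*(-7 + b) = (-7 + b)*(6 + b))
16 + M((-1 + 1) + C(-4))*3 = 16 + (-42 + ((-1 + 1) - 24)**2 - ((-1 + 1) - 24))*3 = 16 + (-42 + (0 - 24)**2 - (0 - 24))*3 = 16 + (-42 + (-24)**2 - 1*(-24))*3 = 16 + (-42 + 576 + 24)*3 = 16 + 558*3 = 16 + 1674 = 1690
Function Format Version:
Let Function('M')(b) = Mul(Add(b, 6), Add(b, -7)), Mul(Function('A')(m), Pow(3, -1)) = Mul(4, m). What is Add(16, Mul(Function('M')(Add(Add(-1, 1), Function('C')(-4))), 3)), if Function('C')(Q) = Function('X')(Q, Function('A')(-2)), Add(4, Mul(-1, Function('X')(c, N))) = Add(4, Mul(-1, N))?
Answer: 1690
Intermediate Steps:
Function('A')(m) = Mul(12, m) (Function('A')(m) = Mul(3, Mul(4, m)) = Mul(12, m))
Function('X')(c, N) = N (Function('X')(c, N) = Add(4, Mul(-1, Add(4, Mul(-1, N)))) = Add(4, Add(-4, N)) = N)
Function('C')(Q) = -24 (Function('C')(Q) = Mul(12, -2) = -24)
Function('M')(b) = Mul(Add(-7, b), Add(6, b)) (Function('M')(b) = Mul(Add(6, b), Add(-7, b)) = Mul(Add(-7, b), Add(6, b)))
Add(16, Mul(Function('M')(Add(Add(-1, 1), Function('C')(-4))), 3)) = Add(16, Mul(Add(-42, Pow(Add(Add(-1, 1), -24), 2), Mul(-1, Add(Add(-1, 1), -24))), 3)) = Add(16, Mul(Add(-42, Pow(Add(0, -24), 2), Mul(-1, Add(0, -24))), 3)) = Add(16, Mul(Add(-42, Pow(-24, 2), Mul(-1, -24)), 3)) = Add(16, Mul(Add(-42, 576, 24), 3)) = Add(16, Mul(558, 3)) = Add(16, 1674) = 1690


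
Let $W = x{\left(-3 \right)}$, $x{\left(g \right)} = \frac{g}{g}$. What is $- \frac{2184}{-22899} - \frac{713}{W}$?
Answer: $- \frac{5441601}{7633} \approx -712.9$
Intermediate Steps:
$x{\left(g \right)} = 1$
$W = 1$
$- \frac{2184}{-22899} - \frac{713}{W} = - \frac{2184}{-22899} - \frac{713}{1} = \left(-2184\right) \left(- \frac{1}{22899}\right) - 713 = \frac{728}{7633} - 713 = - \frac{5441601}{7633}$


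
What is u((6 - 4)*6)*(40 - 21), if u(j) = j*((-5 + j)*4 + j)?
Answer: 9120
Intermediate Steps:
u(j) = j*(-20 + 5*j) (u(j) = j*((-20 + 4*j) + j) = j*(-20 + 5*j))
u((6 - 4)*6)*(40 - 21) = (5*((6 - 4)*6)*(-4 + (6 - 4)*6))*(40 - 21) = (5*(2*6)*(-4 + 2*6))*19 = (5*12*(-4 + 12))*19 = (5*12*8)*19 = 480*19 = 9120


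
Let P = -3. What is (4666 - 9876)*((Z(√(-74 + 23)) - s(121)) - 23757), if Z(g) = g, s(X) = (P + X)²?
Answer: 196318010 - 5210*I*√51 ≈ 1.9632e+8 - 37207.0*I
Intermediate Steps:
s(X) = (-3 + X)²
(4666 - 9876)*((Z(√(-74 + 23)) - s(121)) - 23757) = (4666 - 9876)*((√(-74 + 23) - (-3 + 121)²) - 23757) = -5210*((√(-51) - 1*118²) - 23757) = -5210*((I*√51 - 1*13924) - 23757) = -5210*((I*√51 - 13924) - 23757) = -5210*((-13924 + I*√51) - 23757) = -5210*(-37681 + I*√51) = 196318010 - 5210*I*√51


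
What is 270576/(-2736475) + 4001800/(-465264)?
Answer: -1384589365883/159147913050 ≈ -8.7000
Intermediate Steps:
270576/(-2736475) + 4001800/(-465264) = 270576*(-1/2736475) + 4001800*(-1/465264) = -270576/2736475 - 500225/58158 = -1384589365883/159147913050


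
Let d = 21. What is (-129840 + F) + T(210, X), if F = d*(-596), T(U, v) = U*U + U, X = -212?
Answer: -98046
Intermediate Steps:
T(U, v) = U + U**2 (T(U, v) = U**2 + U = U + U**2)
F = -12516 (F = 21*(-596) = -12516)
(-129840 + F) + T(210, X) = (-129840 - 12516) + 210*(1 + 210) = -142356 + 210*211 = -142356 + 44310 = -98046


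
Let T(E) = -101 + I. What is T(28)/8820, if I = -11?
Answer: -4/315 ≈ -0.012698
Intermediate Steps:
T(E) = -112 (T(E) = -101 - 11 = -112)
T(28)/8820 = -112/8820 = -112*1/8820 = -4/315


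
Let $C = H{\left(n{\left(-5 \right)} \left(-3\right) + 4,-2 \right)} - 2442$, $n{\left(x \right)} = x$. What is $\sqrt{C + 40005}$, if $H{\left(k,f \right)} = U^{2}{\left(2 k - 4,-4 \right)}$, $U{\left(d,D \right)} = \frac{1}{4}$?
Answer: $\frac{\sqrt{601009}}{4} \approx 193.81$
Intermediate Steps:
$U{\left(d,D \right)} = \frac{1}{4}$
$H{\left(k,f \right)} = \frac{1}{16}$ ($H{\left(k,f \right)} = \left(\frac{1}{4}\right)^{2} = \frac{1}{16}$)
$C = - \frac{39071}{16}$ ($C = \frac{1}{16} - 2442 = - \frac{39071}{16} \approx -2441.9$)
$\sqrt{C + 40005} = \sqrt{- \frac{39071}{16} + 40005} = \sqrt{\frac{601009}{16}} = \frac{\sqrt{601009}}{4}$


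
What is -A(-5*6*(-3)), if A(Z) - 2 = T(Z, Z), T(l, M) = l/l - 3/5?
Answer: -12/5 ≈ -2.4000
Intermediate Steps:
T(l, M) = ⅖ (T(l, M) = 1 - 3*⅕ = 1 - ⅗ = ⅖)
A(Z) = 12/5 (A(Z) = 2 + ⅖ = 12/5)
-A(-5*6*(-3)) = -1*12/5 = -12/5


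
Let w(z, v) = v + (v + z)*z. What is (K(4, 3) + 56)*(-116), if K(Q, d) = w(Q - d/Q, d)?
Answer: -36801/4 ≈ -9200.3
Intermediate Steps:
w(z, v) = v + z*(v + z)
K(Q, d) = d + (Q - d/Q)² + d*(Q - d/Q)
(K(4, 3) + 56)*(-116) = ((3 + 4*3 + (4² - 1*3)²/4² - 1*3²/4) + 56)*(-116) = ((3 + 12 + (16 - 3)²/16 - 1*¼*9) + 56)*(-116) = ((3 + 12 + (1/16)*13² - 9/4) + 56)*(-116) = ((3 + 12 + (1/16)*169 - 9/4) + 56)*(-116) = ((3 + 12 + 169/16 - 9/4) + 56)*(-116) = (373/16 + 56)*(-116) = (1269/16)*(-116) = -36801/4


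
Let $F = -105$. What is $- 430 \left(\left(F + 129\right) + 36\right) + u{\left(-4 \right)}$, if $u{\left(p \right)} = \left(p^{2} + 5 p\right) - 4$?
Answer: $-25808$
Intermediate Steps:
$u{\left(p \right)} = -4 + p^{2} + 5 p$
$- 430 \left(\left(F + 129\right) + 36\right) + u{\left(-4 \right)} = - 430 \left(\left(-105 + 129\right) + 36\right) + \left(-4 + \left(-4\right)^{2} + 5 \left(-4\right)\right) = - 430 \left(24 + 36\right) - 8 = \left(-430\right) 60 - 8 = -25800 - 8 = -25808$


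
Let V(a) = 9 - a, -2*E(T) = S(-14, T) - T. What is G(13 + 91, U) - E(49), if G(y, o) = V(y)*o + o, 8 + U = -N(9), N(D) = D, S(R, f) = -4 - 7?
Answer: 1568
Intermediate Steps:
S(R, f) = -11
E(T) = 11/2 + T/2 (E(T) = -(-11 - T)/2 = 11/2 + T/2)
U = -17 (U = -8 - 1*9 = -8 - 9 = -17)
G(y, o) = o + o*(9 - y) (G(y, o) = (9 - y)*o + o = o*(9 - y) + o = o + o*(9 - y))
G(13 + 91, U) - E(49) = -17*(10 - (13 + 91)) - (11/2 + (½)*49) = -17*(10 - 1*104) - (11/2 + 49/2) = -17*(10 - 104) - 1*30 = -17*(-94) - 30 = 1598 - 30 = 1568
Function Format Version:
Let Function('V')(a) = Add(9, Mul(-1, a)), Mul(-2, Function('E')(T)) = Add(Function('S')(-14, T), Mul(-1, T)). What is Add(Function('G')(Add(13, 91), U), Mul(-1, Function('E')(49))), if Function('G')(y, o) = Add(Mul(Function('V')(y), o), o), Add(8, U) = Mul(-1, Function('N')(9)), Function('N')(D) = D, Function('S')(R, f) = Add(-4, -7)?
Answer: 1568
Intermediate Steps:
Function('S')(R, f) = -11
Function('E')(T) = Add(Rational(11, 2), Mul(Rational(1, 2), T)) (Function('E')(T) = Mul(Rational(-1, 2), Add(-11, Mul(-1, T))) = Add(Rational(11, 2), Mul(Rational(1, 2), T)))
U = -17 (U = Add(-8, Mul(-1, 9)) = Add(-8, -9) = -17)
Function('G')(y, o) = Add(o, Mul(o, Add(9, Mul(-1, y)))) (Function('G')(y, o) = Add(Mul(Add(9, Mul(-1, y)), o), o) = Add(Mul(o, Add(9, Mul(-1, y))), o) = Add(o, Mul(o, Add(9, Mul(-1, y)))))
Add(Function('G')(Add(13, 91), U), Mul(-1, Function('E')(49))) = Add(Mul(-17, Add(10, Mul(-1, Add(13, 91)))), Mul(-1, Add(Rational(11, 2), Mul(Rational(1, 2), 49)))) = Add(Mul(-17, Add(10, Mul(-1, 104))), Mul(-1, Add(Rational(11, 2), Rational(49, 2)))) = Add(Mul(-17, Add(10, -104)), Mul(-1, 30)) = Add(Mul(-17, -94), -30) = Add(1598, -30) = 1568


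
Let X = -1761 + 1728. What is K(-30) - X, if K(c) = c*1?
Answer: 3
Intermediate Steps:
K(c) = c
X = -33
K(-30) - X = -30 - 1*(-33) = -30 + 33 = 3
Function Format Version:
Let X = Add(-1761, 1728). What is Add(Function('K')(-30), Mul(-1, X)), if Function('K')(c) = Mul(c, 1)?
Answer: 3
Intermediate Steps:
Function('K')(c) = c
X = -33
Add(Function('K')(-30), Mul(-1, X)) = Add(-30, Mul(-1, -33)) = Add(-30, 33) = 3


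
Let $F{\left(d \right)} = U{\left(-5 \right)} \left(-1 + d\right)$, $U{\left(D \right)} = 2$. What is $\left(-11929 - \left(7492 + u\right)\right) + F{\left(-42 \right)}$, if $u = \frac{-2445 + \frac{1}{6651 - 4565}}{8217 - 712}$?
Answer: $- \frac{305385372741}{15655430} \approx -19507.0$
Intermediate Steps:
$F{\left(d \right)} = -2 + 2 d$ ($F{\left(d \right)} = 2 \left(-1 + d\right) = -2 + 2 d$)
$u = - \frac{5100269}{15655430}$ ($u = \frac{-2445 + \frac{1}{2086}}{7505} = \left(-2445 + \frac{1}{2086}\right) \frac{1}{7505} = \left(- \frac{5100269}{2086}\right) \frac{1}{7505} = - \frac{5100269}{15655430} \approx -0.32578$)
$\left(-11929 - \left(7492 + u\right)\right) + F{\left(-42 \right)} = \left(-11929 - \frac{117285381291}{15655430}\right) + \left(-2 + 2 \left(-42\right)\right) = \left(-11929 + \left(-7492 + \frac{5100269}{15655430}\right)\right) - 86 = \left(-11929 - \frac{117285381291}{15655430}\right) - 86 = - \frac{304039005761}{15655430} - 86 = - \frac{305385372741}{15655430}$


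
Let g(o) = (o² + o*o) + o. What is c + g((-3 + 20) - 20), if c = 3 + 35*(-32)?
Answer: -1102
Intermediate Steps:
g(o) = o + 2*o² (g(o) = (o² + o²) + o = 2*o² + o = o + 2*o²)
c = -1117 (c = 3 - 1120 = -1117)
c + g((-3 + 20) - 20) = -1117 + ((-3 + 20) - 20)*(1 + 2*((-3 + 20) - 20)) = -1117 + (17 - 20)*(1 + 2*(17 - 20)) = -1117 - 3*(1 + 2*(-3)) = -1117 - 3*(1 - 6) = -1117 - 3*(-5) = -1117 + 15 = -1102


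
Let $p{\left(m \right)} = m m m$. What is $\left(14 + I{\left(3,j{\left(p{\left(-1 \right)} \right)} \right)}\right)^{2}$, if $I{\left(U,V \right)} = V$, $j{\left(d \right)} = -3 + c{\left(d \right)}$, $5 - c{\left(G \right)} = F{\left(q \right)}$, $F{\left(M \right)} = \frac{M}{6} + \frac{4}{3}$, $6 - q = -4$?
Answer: $169$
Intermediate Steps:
$q = 10$ ($q = 6 - -4 = 6 + 4 = 10$)
$F{\left(M \right)} = \frac{4}{3} + \frac{M}{6}$ ($F{\left(M \right)} = M \frac{1}{6} + 4 \cdot \frac{1}{3} = \frac{M}{6} + \frac{4}{3} = \frac{4}{3} + \frac{M}{6}$)
$p{\left(m \right)} = m^{3}$ ($p{\left(m \right)} = m^{2} m = m^{3}$)
$c{\left(G \right)} = 2$ ($c{\left(G \right)} = 5 - \left(\frac{4}{3} + \frac{1}{6} \cdot 10\right) = 5 - \left(\frac{4}{3} + \frac{5}{3}\right) = 5 - 3 = 2$)
$j{\left(d \right)} = -1$ ($j{\left(d \right)} = -3 + 2 = -1$)
$\left(14 + I{\left(3,j{\left(p{\left(-1 \right)} \right)} \right)}\right)^{2} = \left(14 - 1\right)^{2} = 13^{2} = 169$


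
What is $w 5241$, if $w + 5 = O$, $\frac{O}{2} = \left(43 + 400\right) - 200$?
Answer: $2520921$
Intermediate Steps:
$O = 486$ ($O = 2 \left(\left(43 + 400\right) - 200\right) = 2 \left(443 - 200\right) = 2 \cdot 243 = 486$)
$w = 481$ ($w = -5 + 486 = 481$)
$w 5241 = 481 \cdot 5241 = 2520921$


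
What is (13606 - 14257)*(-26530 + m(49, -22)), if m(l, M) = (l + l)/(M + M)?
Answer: 379994559/22 ≈ 1.7272e+7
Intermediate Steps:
m(l, M) = l/M (m(l, M) = (2*l)/((2*M)) = (2*l)*(1/(2*M)) = l/M)
(13606 - 14257)*(-26530 + m(49, -22)) = (13606 - 14257)*(-26530 + 49/(-22)) = -651*(-26530 + 49*(-1/22)) = -651*(-26530 - 49/22) = -651*(-583709/22) = 379994559/22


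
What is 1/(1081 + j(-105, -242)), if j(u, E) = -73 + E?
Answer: 1/766 ≈ 0.0013055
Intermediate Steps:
1/(1081 + j(-105, -242)) = 1/(1081 + (-73 - 242)) = 1/(1081 - 315) = 1/766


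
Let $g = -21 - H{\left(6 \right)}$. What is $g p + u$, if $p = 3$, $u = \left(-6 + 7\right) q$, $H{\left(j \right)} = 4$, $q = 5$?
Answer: $-70$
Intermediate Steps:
$u = 5$ ($u = \left(-6 + 7\right) 5 = 1 \cdot 5 = 5$)
$g = -25$ ($g = -21 - 4 = -25$)
$g p + u = \left(-25\right) 3 + 5 = -75 + 5 = -70$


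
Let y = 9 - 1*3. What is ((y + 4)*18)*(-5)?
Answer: -900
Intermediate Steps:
y = 6 (y = 9 - 3 = 6)
((y + 4)*18)*(-5) = ((6 + 4)*18)*(-5) = (10*18)*(-5) = 180*(-5) = -900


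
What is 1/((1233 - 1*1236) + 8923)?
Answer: 1/8920 ≈ 0.00011211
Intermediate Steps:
1/((1233 - 1*1236) + 8923) = 1/((1233 - 1236) + 8923) = 1/(-3 + 8923) = 1/8920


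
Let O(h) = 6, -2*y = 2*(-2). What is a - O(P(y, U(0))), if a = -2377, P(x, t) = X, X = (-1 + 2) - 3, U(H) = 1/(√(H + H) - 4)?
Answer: -2383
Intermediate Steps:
U(H) = 1/(-4 + √2*√H) (U(H) = 1/(√(2*H) - 4) = 1/(√2*√H - 4) = 1/(-4 + √2*√H))
X = -2 (X = 1 - 3 = -2)
y = 2 (y = -(-2) = -½*(-4) = 2)
P(x, t) = -2
a - O(P(y, U(0))) = -2377 - 1*6 = -2377 - 6 = -2383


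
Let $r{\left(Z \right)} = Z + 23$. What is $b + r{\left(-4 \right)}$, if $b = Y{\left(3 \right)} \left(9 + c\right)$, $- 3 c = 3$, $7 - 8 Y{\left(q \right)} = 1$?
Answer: $25$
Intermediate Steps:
$Y{\left(q \right)} = \frac{3}{4}$ ($Y{\left(q \right)} = \frac{7}{8} - \frac{1}{8} = \frac{3}{4}$)
$c = -1$ ($c = \left(- \frac{1}{3}\right) 3 = -1$)
$r{\left(Z \right)} = 23 + Z$
$b = 6$ ($b = \frac{3 \left(9 - 1\right)}{4} = \frac{3}{4} \cdot 8 = 6$)
$b + r{\left(-4 \right)} = 6 + \left(23 - 4\right) = 6 + 19 = 25$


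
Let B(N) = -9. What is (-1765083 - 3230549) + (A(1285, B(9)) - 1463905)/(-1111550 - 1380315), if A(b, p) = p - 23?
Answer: -12448439069743/2491865 ≈ -4.9956e+6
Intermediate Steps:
A(b, p) = -23 + p
(-1765083 - 3230549) + (A(1285, B(9)) - 1463905)/(-1111550 - 1380315) = (-1765083 - 3230549) + ((-23 - 9) - 1463905)/(-1111550 - 1380315) = -4995632 + (-32 - 1463905)/(-2491865) = -4995632 - 1463937*(-1/2491865) = -4995632 + 1463937/2491865 = -12448439069743/2491865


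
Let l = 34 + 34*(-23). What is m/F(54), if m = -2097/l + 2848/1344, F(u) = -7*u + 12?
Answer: -77323/5749128 ≈ -0.013450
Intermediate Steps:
l = -748 (l = 34 - 782 = -748)
F(u) = 12 - 7*u
m = 77323/15708 (m = -2097/(-748) + 2848/1344 = -2097*(-1/748) + 2848*(1/1344) = 2097/748 + 89/42 = 77323/15708 ≈ 4.9225)
m/F(54) = 77323/(15708*(12 - 7*54)) = 77323/(15708*(12 - 378)) = (77323/15708)/(-366) = (77323/15708)*(-1/366) = -77323/5749128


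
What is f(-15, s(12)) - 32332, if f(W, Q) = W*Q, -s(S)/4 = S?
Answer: -31612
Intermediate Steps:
s(S) = -4*S
f(W, Q) = Q*W
f(-15, s(12)) - 32332 = -4*12*(-15) - 32332 = -48*(-15) - 32332 = 720 - 32332 = -31612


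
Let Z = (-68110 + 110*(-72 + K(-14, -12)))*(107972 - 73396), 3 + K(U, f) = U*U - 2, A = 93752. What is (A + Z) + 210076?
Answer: -1902067692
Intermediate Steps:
K(U, f) = -5 + U**2 (K(U, f) = -3 + (U*U - 2) = -3 + (U**2 - 2) = -3 + (-2 + U**2) = -5 + U**2)
Z = -1902371520 (Z = (-68110 + 110*(-72 + (-5 + (-14)**2)))*(107972 - 73396) = (-68110 + 110*(-72 + (-5 + 196)))*34576 = (-68110 + 110*(-72 + 191))*34576 = (-68110 + 110*119)*34576 = (-68110 + 13090)*34576 = -55020*34576 = -1902371520)
(A + Z) + 210076 = (93752 - 1902371520) + 210076 = -1902277768 + 210076 = -1902067692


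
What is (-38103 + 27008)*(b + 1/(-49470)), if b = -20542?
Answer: 2254976072279/9894 ≈ 2.2791e+8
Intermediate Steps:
(-38103 + 27008)*(b + 1/(-49470)) = (-38103 + 27008)*(-20542 + 1/(-49470)) = -11095*(-20542 - 1/49470) = -11095*(-1016212741/49470) = 2254976072279/9894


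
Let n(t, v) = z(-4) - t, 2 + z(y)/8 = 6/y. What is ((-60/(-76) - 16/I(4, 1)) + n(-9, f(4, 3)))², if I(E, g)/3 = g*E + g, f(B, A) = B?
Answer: 30184036/81225 ≈ 371.61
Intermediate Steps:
z(y) = -16 + 48/y (z(y) = -16 + 8*(6/y) = -16 + 48/y)
I(E, g) = 3*g + 3*E*g (I(E, g) = 3*(g*E + g) = 3*(E*g + g) = 3*(g + E*g) = 3*g + 3*E*g)
n(t, v) = -28 - t (n(t, v) = (-16 + 48/(-4)) - t = (-16 + 48*(-¼)) - t = (-16 - 12) - t = -28 - t)
((-60/(-76) - 16/I(4, 1)) + n(-9, f(4, 3)))² = ((-60/(-76) - 16*1/(3*(1 + 4))) + (-28 - 1*(-9)))² = ((-60*(-1/76) - 16/(3*1*5)) + (-28 + 9))² = ((15/19 - 16/15) - 19)² = (-79/285 - 19)² = (-5494/285)² = 30184036/81225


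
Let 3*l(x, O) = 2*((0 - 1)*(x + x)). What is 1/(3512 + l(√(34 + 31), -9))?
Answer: 3951/13875782 + 3*√65/27751564 ≈ 0.00028561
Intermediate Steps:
l(x, O) = -4*x/3 (l(x, O) = (2*((0 - 1)*(x + x)))/3 = (2*(-2*x))/3 = (-4*x)/3 = -4*x/3)
1/(3512 + l(√(34 + 31), -9)) = 1/(3512 - 4*√(34 + 31)/3) = 1/(3512 - 4*√65/3)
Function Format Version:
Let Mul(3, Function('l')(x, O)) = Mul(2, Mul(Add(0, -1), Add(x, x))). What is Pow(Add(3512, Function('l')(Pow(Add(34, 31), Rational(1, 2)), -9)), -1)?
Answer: Add(Rational(3951, 13875782), Mul(Rational(3, 27751564), Pow(65, Rational(1, 2)))) ≈ 0.00028561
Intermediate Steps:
Function('l')(x, O) = Mul(Rational(-4, 3), x) (Function('l')(x, O) = Mul(Rational(1, 3), Mul(2, Mul(Add(0, -1), Add(x, x)))) = Mul(Rational(1, 3), Mul(2, Mul(-1, Mul(2, x)))) = Mul(Rational(1, 3), Mul(2, Mul(-2, x))) = Mul(Rational(1, 3), Mul(-4, x)) = Mul(Rational(-4, 3), x))
Pow(Add(3512, Function('l')(Pow(Add(34, 31), Rational(1, 2)), -9)), -1) = Pow(Add(3512, Mul(Rational(-4, 3), Pow(Add(34, 31), Rational(1, 2)))), -1) = Pow(Add(3512, Mul(Rational(-4, 3), Pow(65, Rational(1, 2)))), -1)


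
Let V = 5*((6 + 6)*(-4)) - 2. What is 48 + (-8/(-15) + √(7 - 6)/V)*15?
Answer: 13537/242 ≈ 55.938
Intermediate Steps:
V = -242 (V = 5*(12*(-4)) - 2 = 5*(-48) - 2 = -240 - 2 = -242)
48 + (-8/(-15) + √(7 - 6)/V)*15 = 48 + (-8/(-15) + √(7 - 6)/(-242))*15 = 48 + (-8*(-1/15) + √1*(-1/242))*15 = 48 + (8/15 + 1*(-1/242))*15 = 48 + (8/15 - 1/242)*15 = 48 + (1921/3630)*15 = 48 + 1921/242 = 13537/242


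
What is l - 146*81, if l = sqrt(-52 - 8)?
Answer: -11826 + 2*I*sqrt(15) ≈ -11826.0 + 7.746*I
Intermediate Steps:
l = 2*I*sqrt(15) (l = sqrt(-60) = 2*I*sqrt(15) ≈ 7.746*I)
l - 146*81 = 2*I*sqrt(15) - 146*81 = 2*I*sqrt(15) - 11826 = -11826 + 2*I*sqrt(15)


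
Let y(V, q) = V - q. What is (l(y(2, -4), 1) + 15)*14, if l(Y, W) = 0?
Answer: 210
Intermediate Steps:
(l(y(2, -4), 1) + 15)*14 = (0 + 15)*14 = 15*14 = 210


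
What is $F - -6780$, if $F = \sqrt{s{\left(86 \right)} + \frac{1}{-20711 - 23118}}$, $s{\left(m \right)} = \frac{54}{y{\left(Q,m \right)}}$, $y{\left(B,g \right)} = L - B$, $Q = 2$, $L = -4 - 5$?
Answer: $6780 + \frac{i \sqrt{1141068160463}}{482119} \approx 6780.0 + 2.2157 i$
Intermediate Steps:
$L = -9$ ($L = -4 - 5 = -9$)
$y{\left(B,g \right)} = -9 - B$
$s{\left(m \right)} = - \frac{54}{11}$ ($s{\left(m \right)} = \frac{54}{-9 - 2} = \frac{54}{-11} = 54 \left(- \frac{1}{11}\right) = - \frac{54}{11}$)
$F = \frac{i \sqrt{1141068160463}}{482119}$ ($F = \sqrt{- \frac{54}{11} + \frac{1}{-20711 - 23118}} = \sqrt{- \frac{54}{11} + \frac{1}{-43829}} = \sqrt{- \frac{54}{11} - \frac{1}{43829}} = \sqrt{- \frac{2366777}{482119}} = \frac{i \sqrt{1141068160463}}{482119} \approx 2.2157 i$)
$F - -6780 = \frac{i \sqrt{1141068160463}}{482119} - -6780 = \frac{i \sqrt{1141068160463}}{482119} + 6780 = 6780 + \frac{i \sqrt{1141068160463}}{482119}$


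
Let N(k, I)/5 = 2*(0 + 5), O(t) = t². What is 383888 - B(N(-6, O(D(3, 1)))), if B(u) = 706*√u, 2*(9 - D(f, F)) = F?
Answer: 383888 - 3530*√2 ≈ 3.7890e+5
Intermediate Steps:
D(f, F) = 9 - F/2
N(k, I) = 50 (N(k, I) = 5*(2*(0 + 5)) = 5*(2*5) = 5*10 = 50)
383888 - B(N(-6, O(D(3, 1)))) = 383888 - 706*√50 = 383888 - 706*5*√2 = 383888 - 3530*√2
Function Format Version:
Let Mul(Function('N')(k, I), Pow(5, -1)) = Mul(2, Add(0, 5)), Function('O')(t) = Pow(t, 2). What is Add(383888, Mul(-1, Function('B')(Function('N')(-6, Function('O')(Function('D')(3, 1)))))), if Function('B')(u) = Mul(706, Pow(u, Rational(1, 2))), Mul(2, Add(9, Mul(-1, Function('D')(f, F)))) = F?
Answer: Add(383888, Mul(-3530, Pow(2, Rational(1, 2)))) ≈ 3.7890e+5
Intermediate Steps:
Function('D')(f, F) = Add(9, Mul(Rational(-1, 2), F))
Function('N')(k, I) = 50 (Function('N')(k, I) = Mul(5, Mul(2, Add(0, 5))) = Mul(5, Mul(2, 5)) = Mul(5, 10) = 50)
Add(383888, Mul(-1, Function('B')(Function('N')(-6, Function('O')(Function('D')(3, 1)))))) = Add(383888, Mul(-1, Mul(706, Pow(50, Rational(1, 2))))) = Add(383888, Mul(-1, Mul(706, Mul(5, Pow(2, Rational(1, 2)))))) = Add(383888, Mul(-1, Mul(3530, Pow(2, Rational(1, 2))))) = Add(383888, Mul(-3530, Pow(2, Rational(1, 2))))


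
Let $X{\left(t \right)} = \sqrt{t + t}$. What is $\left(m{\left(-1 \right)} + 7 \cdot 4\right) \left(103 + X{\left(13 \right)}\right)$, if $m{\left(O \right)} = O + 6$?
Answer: $3399 + 33 \sqrt{26} \approx 3567.3$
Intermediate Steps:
$m{\left(O \right)} = 6 + O$
$X{\left(t \right)} = \sqrt{2} \sqrt{t}$ ($X{\left(t \right)} = \sqrt{2 t} = \sqrt{2} \sqrt{t}$)
$\left(m{\left(-1 \right)} + 7 \cdot 4\right) \left(103 + X{\left(13 \right)}\right) = \left(\left(6 - 1\right) + 7 \cdot 4\right) \left(103 + \sqrt{2} \sqrt{13}\right) = \left(5 + 28\right) \left(103 + \sqrt{26}\right) = 33 \left(103 + \sqrt{26}\right) = 3399 + 33 \sqrt{26}$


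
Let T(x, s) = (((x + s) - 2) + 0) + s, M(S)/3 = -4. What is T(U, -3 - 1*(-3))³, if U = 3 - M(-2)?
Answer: 2197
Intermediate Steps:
M(S) = -12 (M(S) = 3*(-4) = -12)
U = 15 (U = 3 - 1*(-12) = 3 + 12 = 15)
T(x, s) = -2 + x + 2*s (T(x, s) = (((s + x) - 2) + 0) + s = ((-2 + s + x) + 0) + s = (-2 + s + x) + s = -2 + x + 2*s)
T(U, -3 - 1*(-3))³ = (-2 + 15 + 2*(-3 - 1*(-3)))³ = (-2 + 15 + 2*(-3 + 3))³ = (-2 + 15 + 2*0)³ = (-2 + 15 + 0)³ = 13³ = 2197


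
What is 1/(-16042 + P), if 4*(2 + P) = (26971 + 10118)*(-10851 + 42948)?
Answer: 4/1190381457 ≈ 3.3603e-9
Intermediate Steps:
P = 1190445625/4 (P = -2 + ((26971 + 10118)*(-10851 + 42948))/4 = -2 + (37089*32097)/4 = -2 + (¼)*1190445633 = -2 + 1190445633/4 = 1190445625/4 ≈ 2.9761e+8)
1/(-16042 + P) = 1/(-16042 + 1190445625/4) = 1/(1190381457/4) = 4/1190381457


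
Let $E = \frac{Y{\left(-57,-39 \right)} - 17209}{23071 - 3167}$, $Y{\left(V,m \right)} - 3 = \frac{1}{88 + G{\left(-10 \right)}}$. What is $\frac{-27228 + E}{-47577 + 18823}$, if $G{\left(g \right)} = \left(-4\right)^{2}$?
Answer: $\frac{56364185071}{59521240064} \approx 0.94696$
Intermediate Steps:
$G{\left(g \right)} = 16$
$Y{\left(V,m \right)} = \frac{313}{104}$ ($Y{\left(V,m \right)} = 3 + \frac{1}{88 + 16} = 3 + \frac{1}{104} = \frac{313}{104}$)
$E = - \frac{1789423}{2070016}$ ($E = \frac{\frac{313}{104} - 17209}{23071 - 3167} = - \frac{1789423}{104 \cdot 19904} = \left(- \frac{1789423}{104}\right) \frac{1}{19904} = - \frac{1789423}{2070016} \approx -0.86445$)
$\frac{-27228 + E}{-47577 + 18823} = \frac{-27228 - \frac{1789423}{2070016}}{-47577 + 18823} = - \frac{56364185071}{2070016 \left(-28754\right)} = \left(- \frac{56364185071}{2070016}\right) \left(- \frac{1}{28754}\right) = \frac{56364185071}{59521240064}$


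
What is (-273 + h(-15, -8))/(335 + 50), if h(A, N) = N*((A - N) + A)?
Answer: -97/385 ≈ -0.25195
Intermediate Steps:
h(A, N) = N*(-N + 2*A)
(-273 + h(-15, -8))/(335 + 50) = (-273 - 8*(-1*(-8) + 2*(-15)))/(335 + 50) = (-273 - 8*(8 - 30))/385 = (-273 - 8*(-22))*(1/385) = (-273 + 176)*(1/385) = -97*1/385 = -97/385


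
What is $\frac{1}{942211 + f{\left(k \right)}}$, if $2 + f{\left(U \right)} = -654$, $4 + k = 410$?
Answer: $\frac{1}{941555} \approx 1.0621 \cdot 10^{-6}$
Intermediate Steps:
$k = 406$ ($k = -4 + 410 = 406$)
$f{\left(U \right)} = -656$ ($f{\left(U \right)} = -2 - 654 = -656$)
$\frac{1}{942211 + f{\left(k \right)}} = \frac{1}{942211 - 656} = \frac{1}{941555}$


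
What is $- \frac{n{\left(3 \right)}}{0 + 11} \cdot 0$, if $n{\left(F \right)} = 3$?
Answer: $0$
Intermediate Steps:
$- \frac{n{\left(3 \right)}}{0 + 11} \cdot 0 = - \frac{1}{0 + 11} \cdot 3 \cdot 0 = - \frac{1}{11} \cdot 3 \cdot 0 = - \frac{3 \cdot 0}{11} = \left(-1\right) 0 = 0$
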